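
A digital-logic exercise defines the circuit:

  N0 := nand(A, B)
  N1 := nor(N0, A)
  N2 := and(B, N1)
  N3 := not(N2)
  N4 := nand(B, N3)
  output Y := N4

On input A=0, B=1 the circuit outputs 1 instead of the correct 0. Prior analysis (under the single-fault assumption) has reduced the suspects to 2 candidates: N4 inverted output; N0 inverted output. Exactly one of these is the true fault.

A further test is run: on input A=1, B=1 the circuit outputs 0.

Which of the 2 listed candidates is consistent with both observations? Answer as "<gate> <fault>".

N0 inverted output

Evaluate each candidate on input A=1, B=1:
  N4 inverted output: N0=0, N1=0, N2=0, N3=1, N4=1 [inverted output] → 1 — eliminated
  N0 inverted output: N0=1 [inverted output], N1=0, N2=0, N3=1, N4=0 → 0 — matches
Only N0 inverted output reproduces the observed 0.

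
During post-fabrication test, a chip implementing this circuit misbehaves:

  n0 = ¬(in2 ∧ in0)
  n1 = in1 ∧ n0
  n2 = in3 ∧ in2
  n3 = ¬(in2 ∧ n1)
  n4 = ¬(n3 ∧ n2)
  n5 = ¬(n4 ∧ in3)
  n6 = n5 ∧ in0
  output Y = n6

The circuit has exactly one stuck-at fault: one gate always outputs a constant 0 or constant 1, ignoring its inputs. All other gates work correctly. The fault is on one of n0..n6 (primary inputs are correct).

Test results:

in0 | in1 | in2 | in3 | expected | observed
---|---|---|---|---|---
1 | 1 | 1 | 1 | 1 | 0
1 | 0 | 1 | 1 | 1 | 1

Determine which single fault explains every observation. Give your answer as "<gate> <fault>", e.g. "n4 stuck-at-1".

n0 stuck-at-1

Fault-free values for test 1 (in0=1, in1=1, in2=1, in3=1): n0=0, n1=0, n2=1, n3=1, n4=0, n5=1, n6=1, giving Y=1. Observed 0.
Test 1: faults giving observed 0 are {n0 stuck-at-1, n1 stuck-at-1, n2 stuck-at-0, n3 stuck-at-0, n4 stuck-at-1, n5 stuck-at-0, n6 stuck-at-0}.
Test 2 (in0=1, in1=0, in2=1, in3=1): fault-free n0=0, n1=0, n2=1, n3=1, n4=0, n5=1, n6=1 → 1; observed 1. Eliminates n1 stuck-at-1, n2 stuck-at-0, n3 stuck-at-0, n4 stuck-at-1, n5 stuck-at-0, n6 stuck-at-0.
Only n0 stuck-at-1 is consistent with every test.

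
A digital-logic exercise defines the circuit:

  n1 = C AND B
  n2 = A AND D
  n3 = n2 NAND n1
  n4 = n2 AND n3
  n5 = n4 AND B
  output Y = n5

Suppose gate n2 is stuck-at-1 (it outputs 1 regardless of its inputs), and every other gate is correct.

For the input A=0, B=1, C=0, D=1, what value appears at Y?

Propagate with n2 forced: n1=0, n2=1 [stuck-at-1], n3=1, n4=1, n5=1.
So Y = 1. (Without the fault it would be 0.)

1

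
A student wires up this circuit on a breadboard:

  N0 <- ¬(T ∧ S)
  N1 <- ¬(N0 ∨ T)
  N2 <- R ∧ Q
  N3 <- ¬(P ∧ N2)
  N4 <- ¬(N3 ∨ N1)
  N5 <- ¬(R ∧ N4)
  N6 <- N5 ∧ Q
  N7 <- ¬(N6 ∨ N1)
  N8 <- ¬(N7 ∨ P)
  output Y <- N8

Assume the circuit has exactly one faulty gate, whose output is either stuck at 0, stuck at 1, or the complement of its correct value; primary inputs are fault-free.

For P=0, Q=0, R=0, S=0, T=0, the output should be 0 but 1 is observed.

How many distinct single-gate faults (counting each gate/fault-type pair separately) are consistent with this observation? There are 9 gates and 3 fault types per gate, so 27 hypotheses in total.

10

Fault-free: N0=1, N1=0, N2=0, N3=1, N4=0, N5=1, N6=0, N7=1, N8=0 → 0. Observed 1.
  N0: stuck-at-0, inverted output ✓; others ✗
  N1: stuck-at-1, inverted output ✓; others ✗
  N2: none of the 3 fault types match ✗
  N3: none of the 3 fault types match ✗
  N4: none of the 3 fault types match ✗
  N5: none of the 3 fault types match ✗
  N6: stuck-at-1, inverted output ✓; others ✗
  N7: stuck-at-0, inverted output ✓; others ✗
  N8: stuck-at-1, inverted output ✓; others ✗
Consistent faults: {N0 stuck-at-0, N0 inverted output, N1 stuck-at-1, N1 inverted output, N6 stuck-at-1, N6 inverted output, N7 stuck-at-0, N7 inverted output, N8 stuck-at-1, N8 inverted output} — 10 in all.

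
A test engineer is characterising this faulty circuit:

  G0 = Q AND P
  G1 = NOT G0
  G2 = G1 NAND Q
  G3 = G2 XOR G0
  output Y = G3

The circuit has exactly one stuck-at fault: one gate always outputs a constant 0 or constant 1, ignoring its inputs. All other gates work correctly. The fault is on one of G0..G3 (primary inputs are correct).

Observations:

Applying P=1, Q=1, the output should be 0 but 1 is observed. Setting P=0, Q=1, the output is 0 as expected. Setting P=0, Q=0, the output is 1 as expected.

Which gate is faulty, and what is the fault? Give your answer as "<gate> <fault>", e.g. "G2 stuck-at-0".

G1 stuck-at-1

Fault-free values for test 1 (P=1, Q=1): G0=1, G1=0, G2=1, G3=0, giving Y=0. Observed 1.
Test 1: faults giving observed 1 are {G1 stuck-at-1, G2 stuck-at-0, G3 stuck-at-1}.
Test 2 (P=0, Q=1): fault-free G0=0, G1=1, G2=0, G3=0 → 0; observed 0. Eliminates G3 stuck-at-1.
Test 3 (P=0, Q=0): fault-free G0=0, G1=1, G2=1, G3=1 → 1; observed 1. Eliminates G2 stuck-at-0.
Only G1 stuck-at-1 is consistent with every test.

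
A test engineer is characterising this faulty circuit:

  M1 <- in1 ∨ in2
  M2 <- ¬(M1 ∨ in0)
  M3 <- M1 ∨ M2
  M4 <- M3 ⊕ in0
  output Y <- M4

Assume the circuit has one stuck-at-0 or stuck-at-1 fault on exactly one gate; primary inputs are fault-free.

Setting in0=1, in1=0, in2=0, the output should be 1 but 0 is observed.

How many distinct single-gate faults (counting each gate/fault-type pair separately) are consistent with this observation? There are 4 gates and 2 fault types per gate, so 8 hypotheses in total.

4

Fault-free: M1=0, M2=0, M3=0, M4=1 → 1. Observed 0.
  M1 stuck-at-0: output 1 ✗
  M1 stuck-at-1: output 0 ✓
  M2 stuck-at-0: output 1 ✗
  M2 stuck-at-1: output 0 ✓
  M3 stuck-at-0: output 1 ✗
  M3 stuck-at-1: output 0 ✓
  M4 stuck-at-0: output 0 ✓
  M4 stuck-at-1: output 1 ✗
Consistent faults: {M1 stuck-at-1, M2 stuck-at-1, M3 stuck-at-1, M4 stuck-at-0} — 4 in all.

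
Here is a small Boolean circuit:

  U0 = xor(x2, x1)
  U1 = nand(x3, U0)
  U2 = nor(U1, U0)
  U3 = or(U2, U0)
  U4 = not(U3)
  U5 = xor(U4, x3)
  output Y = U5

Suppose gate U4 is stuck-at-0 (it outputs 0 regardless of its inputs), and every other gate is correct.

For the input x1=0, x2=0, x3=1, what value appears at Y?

Propagate with U4 forced: U0=0, U1=1, U2=0, U3=0, U4=0 [stuck-at-0], U5=1.
So Y = 1. (Without the fault it would be 0.)

1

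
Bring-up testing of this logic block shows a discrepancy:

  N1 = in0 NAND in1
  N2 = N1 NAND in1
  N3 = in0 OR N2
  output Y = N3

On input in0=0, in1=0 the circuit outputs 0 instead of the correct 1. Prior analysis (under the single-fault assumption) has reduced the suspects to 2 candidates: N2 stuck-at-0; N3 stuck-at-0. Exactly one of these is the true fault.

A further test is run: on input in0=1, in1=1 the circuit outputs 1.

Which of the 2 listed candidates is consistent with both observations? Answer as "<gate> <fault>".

Evaluate each candidate on input in0=1, in1=1:
  N2 stuck-at-0: N1=0, N2=0 [stuck-at-0], N3=1 → 1 — matches
  N3 stuck-at-0: N1=0, N2=1, N3=0 [stuck-at-0] → 0 — eliminated
Only N2 stuck-at-0 reproduces the observed 1.

N2 stuck-at-0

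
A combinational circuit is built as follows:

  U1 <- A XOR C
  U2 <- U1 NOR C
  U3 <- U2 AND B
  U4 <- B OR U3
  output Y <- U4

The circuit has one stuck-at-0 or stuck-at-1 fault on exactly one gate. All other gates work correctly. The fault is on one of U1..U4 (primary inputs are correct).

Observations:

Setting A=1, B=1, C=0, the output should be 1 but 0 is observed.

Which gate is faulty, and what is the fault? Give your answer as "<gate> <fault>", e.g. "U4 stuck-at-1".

Fault-free values for test 1 (A=1, B=1, C=0): U1=1, U2=0, U3=0, U4=1, giving Y=1. Observed 0.
Test 1: faults giving observed 0 are {U4 stuck-at-0}.
Only U4 stuck-at-0 is consistent with every test.

U4 stuck-at-0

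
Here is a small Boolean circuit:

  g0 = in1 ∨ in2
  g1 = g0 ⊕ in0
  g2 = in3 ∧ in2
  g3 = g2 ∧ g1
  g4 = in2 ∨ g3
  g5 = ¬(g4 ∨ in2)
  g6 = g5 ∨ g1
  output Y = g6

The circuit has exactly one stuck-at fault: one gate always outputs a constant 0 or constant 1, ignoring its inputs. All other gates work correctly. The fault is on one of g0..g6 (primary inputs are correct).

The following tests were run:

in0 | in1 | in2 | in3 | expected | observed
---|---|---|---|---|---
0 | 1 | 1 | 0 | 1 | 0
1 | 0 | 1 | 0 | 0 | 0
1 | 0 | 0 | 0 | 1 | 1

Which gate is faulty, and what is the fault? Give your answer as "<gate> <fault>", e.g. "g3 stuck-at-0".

g1 stuck-at-0

Fault-free values for test 1 (in0=0, in1=1, in2=1, in3=0): g0=1, g1=1, g2=0, g3=0, g4=1, g5=0, g6=1, giving Y=1. Observed 0.
Test 1: faults giving observed 0 are {g0 stuck-at-0, g1 stuck-at-0, g6 stuck-at-0}.
Test 2 (in0=1, in1=0, in2=1, in3=0): fault-free g0=1, g1=0, g2=0, g3=0, g4=1, g5=0, g6=0 → 0; observed 0. Eliminates g0 stuck-at-0.
Test 3 (in0=1, in1=0, in2=0, in3=0): fault-free g0=0, g1=1, g2=0, g3=0, g4=0, g5=1, g6=1 → 1; observed 1. Eliminates g6 stuck-at-0.
Only g1 stuck-at-0 is consistent with every test.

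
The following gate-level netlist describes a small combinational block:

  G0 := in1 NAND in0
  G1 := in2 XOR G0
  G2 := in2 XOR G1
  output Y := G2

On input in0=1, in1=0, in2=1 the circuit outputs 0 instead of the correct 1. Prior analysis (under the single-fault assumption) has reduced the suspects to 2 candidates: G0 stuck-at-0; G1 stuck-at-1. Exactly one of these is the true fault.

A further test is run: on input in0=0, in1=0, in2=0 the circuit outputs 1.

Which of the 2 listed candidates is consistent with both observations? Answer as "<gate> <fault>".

G1 stuck-at-1

Evaluate each candidate on input in0=0, in1=0, in2=0:
  G0 stuck-at-0: G0=0 [stuck-at-0], G1=0, G2=0 → 0 — eliminated
  G1 stuck-at-1: G0=1, G1=1 [stuck-at-1], G2=1 → 1 — matches
Only G1 stuck-at-1 reproduces the observed 1.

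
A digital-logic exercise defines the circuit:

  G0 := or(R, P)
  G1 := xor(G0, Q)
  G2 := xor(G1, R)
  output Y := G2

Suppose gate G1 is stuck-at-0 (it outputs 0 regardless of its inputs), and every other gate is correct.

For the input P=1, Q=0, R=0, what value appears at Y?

0

Propagate with G1 forced: G0=1, G1=0 [stuck-at-0], G2=0.
So Y = 0. (Without the fault it would be 1.)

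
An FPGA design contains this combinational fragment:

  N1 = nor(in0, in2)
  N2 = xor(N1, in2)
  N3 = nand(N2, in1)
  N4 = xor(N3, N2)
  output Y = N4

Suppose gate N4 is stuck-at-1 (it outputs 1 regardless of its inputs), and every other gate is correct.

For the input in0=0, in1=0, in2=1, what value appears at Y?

Propagate with N4 forced: N1=0, N2=1, N3=1, N4=1 [stuck-at-1].
So Y = 1. (Without the fault it would be 0.)

1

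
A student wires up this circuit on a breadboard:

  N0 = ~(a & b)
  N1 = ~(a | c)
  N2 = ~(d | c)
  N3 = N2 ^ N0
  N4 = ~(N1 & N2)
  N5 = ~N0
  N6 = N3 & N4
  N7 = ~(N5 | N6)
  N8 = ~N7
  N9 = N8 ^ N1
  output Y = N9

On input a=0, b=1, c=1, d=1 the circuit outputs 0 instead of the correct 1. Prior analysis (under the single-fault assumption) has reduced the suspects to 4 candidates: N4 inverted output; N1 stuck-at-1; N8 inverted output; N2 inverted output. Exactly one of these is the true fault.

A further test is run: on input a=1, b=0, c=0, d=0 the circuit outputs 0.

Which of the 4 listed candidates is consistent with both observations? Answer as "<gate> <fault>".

Evaluate each candidate on input a=1, b=0, c=0, d=0:
  N4 inverted output: N0=1, N1=0, N2=1, N3=0, N4=0 [inverted output], N5=0, N6=0, N7=1, N8=0, N9=0 → 0 — matches
  N1 stuck-at-1: N0=1, N1=1 [stuck-at-1], N2=1, N3=0, N4=0, N5=0, N6=0, N7=1, N8=0, N9=1 → 1 — eliminated
  N8 inverted output: N0=1, N1=0, N2=1, N3=0, N4=1, N5=0, N6=0, N7=1, N8=1 [inverted output], N9=1 → 1 — eliminated
  N2 inverted output: N0=1, N1=0, N2=0 [inverted output], N3=1, N4=1, N5=0, N6=1, N7=0, N8=1, N9=1 → 1 — eliminated
Only N4 inverted output reproduces the observed 0.

N4 inverted output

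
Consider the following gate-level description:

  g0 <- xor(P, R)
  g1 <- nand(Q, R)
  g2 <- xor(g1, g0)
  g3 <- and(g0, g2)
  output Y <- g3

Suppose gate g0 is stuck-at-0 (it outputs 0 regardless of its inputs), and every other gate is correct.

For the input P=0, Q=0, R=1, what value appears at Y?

0

Propagate with g0 forced: g0=0 [stuck-at-0], g1=1, g2=1, g3=0.
So Y = 0. (Same as the fault-free value — the fault is masked on this input.)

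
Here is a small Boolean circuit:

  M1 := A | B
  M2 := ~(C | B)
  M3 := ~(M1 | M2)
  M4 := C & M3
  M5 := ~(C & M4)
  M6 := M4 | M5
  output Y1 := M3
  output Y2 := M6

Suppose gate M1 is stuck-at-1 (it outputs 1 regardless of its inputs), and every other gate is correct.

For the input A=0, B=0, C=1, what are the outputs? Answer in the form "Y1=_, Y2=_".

Y1=0, Y2=1

Propagate with M1 forced: M1=1 [stuck-at-1], M2=0, M3=0, M4=0, M5=1, M6=1.
So the outputs are Y1=0, Y2=1. (Without the fault they would be Y1=1, Y2=1.)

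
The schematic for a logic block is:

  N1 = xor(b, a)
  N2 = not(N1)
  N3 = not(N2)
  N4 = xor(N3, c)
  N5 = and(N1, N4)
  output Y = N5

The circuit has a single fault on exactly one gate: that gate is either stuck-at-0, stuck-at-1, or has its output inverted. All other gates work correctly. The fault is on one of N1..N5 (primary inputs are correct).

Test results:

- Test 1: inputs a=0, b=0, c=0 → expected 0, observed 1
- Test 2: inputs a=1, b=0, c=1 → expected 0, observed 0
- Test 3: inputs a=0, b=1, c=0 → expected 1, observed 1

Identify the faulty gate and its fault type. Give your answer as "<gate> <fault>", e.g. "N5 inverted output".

N1 stuck-at-1

Fault-free values for test 1 (a=0, b=0, c=0): N1=0, N2=1, N3=0, N4=0, N5=0, giving Y=0. Observed 1.
Test 1: faults giving observed 1 are {N1 stuck-at-1, N1 inverted output, N5 stuck-at-1, N5 inverted output}.
Test 2 (a=1, b=0, c=1): fault-free N1=1, N2=0, N3=1, N4=0, N5=0 → 0; observed 0. Eliminates N5 stuck-at-1, N5 inverted output.
Test 3 (a=0, b=1, c=0): fault-free N1=1, N2=0, N3=1, N4=1, N5=1 → 1; observed 1. Eliminates N1 inverted output.
Only N1 stuck-at-1 is consistent with every test.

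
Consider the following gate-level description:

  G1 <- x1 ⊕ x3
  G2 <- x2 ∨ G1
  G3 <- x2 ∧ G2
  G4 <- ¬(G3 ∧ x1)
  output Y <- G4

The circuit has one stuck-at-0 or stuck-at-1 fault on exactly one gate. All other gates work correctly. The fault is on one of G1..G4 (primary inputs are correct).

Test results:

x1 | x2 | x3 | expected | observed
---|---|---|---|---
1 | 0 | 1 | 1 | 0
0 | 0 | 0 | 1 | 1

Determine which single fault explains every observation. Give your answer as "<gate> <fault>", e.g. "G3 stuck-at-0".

Fault-free values for test 1 (x1=1, x2=0, x3=1): G1=0, G2=0, G3=0, G4=1, giving Y=1. Observed 0.
Test 1: faults giving observed 0 are {G3 stuck-at-1, G4 stuck-at-0}.
Test 2 (x1=0, x2=0, x3=0): fault-free G1=0, G2=0, G3=0, G4=1 → 1; observed 1. Eliminates G4 stuck-at-0.
Only G3 stuck-at-1 is consistent with every test.

G3 stuck-at-1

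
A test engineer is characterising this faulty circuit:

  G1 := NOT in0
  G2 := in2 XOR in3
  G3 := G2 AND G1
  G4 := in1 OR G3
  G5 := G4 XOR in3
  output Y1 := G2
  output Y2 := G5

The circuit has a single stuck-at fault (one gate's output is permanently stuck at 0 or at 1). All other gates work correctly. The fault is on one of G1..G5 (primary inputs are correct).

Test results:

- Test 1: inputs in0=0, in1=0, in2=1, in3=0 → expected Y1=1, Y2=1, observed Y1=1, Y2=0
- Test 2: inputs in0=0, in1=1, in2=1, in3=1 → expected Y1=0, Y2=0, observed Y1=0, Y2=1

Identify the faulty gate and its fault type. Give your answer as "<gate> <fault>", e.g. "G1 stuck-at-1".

G4 stuck-at-0

Fault-free values for test 1 (in0=0, in1=0, in2=1, in3=0): G1=1, G2=1, G3=1, G4=1, G5=1, giving Y1=1, Y2=1. Observed Y1=1, Y2=0.
Test 1: faults giving observed Y1=1, Y2=0 are {G1 stuck-at-0, G3 stuck-at-0, G4 stuck-at-0, G5 stuck-at-0}.
Test 2 (in0=0, in1=1, in2=1, in3=1): fault-free G1=1, G2=0, G3=0, G4=1, G5=0 → Y1=0, Y2=0; observed Y1=0, Y2=1. Eliminates G1 stuck-at-0, G3 stuck-at-0, G5 stuck-at-0.
Only G4 stuck-at-0 is consistent with every test.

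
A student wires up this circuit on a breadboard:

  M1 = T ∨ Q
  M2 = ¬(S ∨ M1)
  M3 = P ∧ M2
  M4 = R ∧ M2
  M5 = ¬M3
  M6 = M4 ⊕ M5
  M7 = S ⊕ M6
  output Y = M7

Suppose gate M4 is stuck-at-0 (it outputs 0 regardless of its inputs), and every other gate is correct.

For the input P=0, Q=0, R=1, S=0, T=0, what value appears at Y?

Propagate with M4 forced: M1=0, M2=1, M3=0, M4=0 [stuck-at-0], M5=1, M6=1, M7=1.
So Y = 1. (Without the fault it would be 0.)

1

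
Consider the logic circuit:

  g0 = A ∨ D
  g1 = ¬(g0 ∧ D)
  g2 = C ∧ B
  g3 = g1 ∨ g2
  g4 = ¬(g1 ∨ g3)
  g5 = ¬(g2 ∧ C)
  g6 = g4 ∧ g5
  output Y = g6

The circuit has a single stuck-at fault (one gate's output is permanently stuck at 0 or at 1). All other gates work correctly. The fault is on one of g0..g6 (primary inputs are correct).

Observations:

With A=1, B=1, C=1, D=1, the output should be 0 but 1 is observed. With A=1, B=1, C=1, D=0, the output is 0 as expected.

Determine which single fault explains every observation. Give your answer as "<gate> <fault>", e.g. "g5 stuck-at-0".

Fault-free values for test 1 (A=1, B=1, C=1, D=1): g0=1, g1=0, g2=1, g3=1, g4=0, g5=0, g6=0, giving Y=0. Observed 1.
Test 1: faults giving observed 1 are {g2 stuck-at-0, g6 stuck-at-1}.
Test 2 (A=1, B=1, C=1, D=0): fault-free g0=1, g1=1, g2=1, g3=1, g4=0, g5=0, g6=0 → 0; observed 0. Eliminates g6 stuck-at-1.
Only g2 stuck-at-0 is consistent with every test.

g2 stuck-at-0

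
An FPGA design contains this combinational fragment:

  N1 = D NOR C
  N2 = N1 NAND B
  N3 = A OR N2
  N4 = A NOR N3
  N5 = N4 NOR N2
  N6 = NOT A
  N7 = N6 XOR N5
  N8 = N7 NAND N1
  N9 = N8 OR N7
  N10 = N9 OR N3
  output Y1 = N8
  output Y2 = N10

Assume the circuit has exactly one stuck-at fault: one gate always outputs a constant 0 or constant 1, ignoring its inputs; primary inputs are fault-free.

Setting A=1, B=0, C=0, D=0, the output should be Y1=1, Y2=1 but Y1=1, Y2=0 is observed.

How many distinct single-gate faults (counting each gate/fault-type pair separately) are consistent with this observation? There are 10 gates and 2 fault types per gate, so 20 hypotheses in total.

1

Fault-free: N1=1, N2=1, N3=1, N4=0, N5=0, N6=0, N7=0, N8=1, N9=1, N10=1 → Y1=1, Y2=1. Observed Y1=1, Y2=0.
  N1: none of the 2 fault types match ✗
  N2: none of the 2 fault types match ✗
  N3: none of the 2 fault types match ✗
  N4: none of the 2 fault types match ✗
  N5: none of the 2 fault types match ✗
  N6: none of the 2 fault types match ✗
  N7: none of the 2 fault types match ✗
  N8: none of the 2 fault types match ✗
  N9: none of the 2 fault types match ✗
  N10: stuck-at-0 ✓; others ✗
Consistent faults: {N10 stuck-at-0} — 1 in all.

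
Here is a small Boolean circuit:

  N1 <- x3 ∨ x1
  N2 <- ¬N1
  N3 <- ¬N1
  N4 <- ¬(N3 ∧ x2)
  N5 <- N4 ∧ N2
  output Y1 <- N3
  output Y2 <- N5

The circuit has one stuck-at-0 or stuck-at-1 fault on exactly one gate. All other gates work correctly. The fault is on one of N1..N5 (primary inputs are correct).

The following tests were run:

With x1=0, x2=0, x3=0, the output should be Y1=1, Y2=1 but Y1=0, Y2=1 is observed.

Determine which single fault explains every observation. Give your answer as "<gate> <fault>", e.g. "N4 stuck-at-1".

Fault-free values for test 1 (x1=0, x2=0, x3=0): N1=0, N2=1, N3=1, N4=1, N5=1, giving Y1=1, Y2=1. Observed Y1=0, Y2=1.
Test 1: faults giving observed Y1=0, Y2=1 are {N3 stuck-at-0}.
Only N3 stuck-at-0 is consistent with every test.

N3 stuck-at-0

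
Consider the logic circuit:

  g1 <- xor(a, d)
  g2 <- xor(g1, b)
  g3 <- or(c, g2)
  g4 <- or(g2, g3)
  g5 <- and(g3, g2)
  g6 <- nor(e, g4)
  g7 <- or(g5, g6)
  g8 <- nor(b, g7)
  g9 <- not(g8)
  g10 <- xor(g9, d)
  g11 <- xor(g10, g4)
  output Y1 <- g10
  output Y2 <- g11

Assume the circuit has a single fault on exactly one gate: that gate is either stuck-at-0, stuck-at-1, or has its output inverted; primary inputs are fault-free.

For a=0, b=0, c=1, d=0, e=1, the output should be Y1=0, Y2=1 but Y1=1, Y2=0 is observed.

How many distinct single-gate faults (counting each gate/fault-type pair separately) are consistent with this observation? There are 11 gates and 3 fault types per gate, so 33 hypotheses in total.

Fault-free: g1=0, g2=0, g3=1, g4=1, g5=0, g6=0, g7=0, g8=1, g9=0, g10=0, g11=1 → Y1=0, Y2=1. Observed Y1=1, Y2=0.
  g1: stuck-at-1, inverted output ✓; others ✗
  g2: stuck-at-1, inverted output ✓; others ✗
  g3: none of the 3 fault types match ✗
  g4: none of the 3 fault types match ✗
  g5: stuck-at-1, inverted output ✓; others ✗
  g6: stuck-at-1, inverted output ✓; others ✗
  g7: stuck-at-1, inverted output ✓; others ✗
  g8: stuck-at-0, inverted output ✓; others ✗
  g9: stuck-at-1, inverted output ✓; others ✗
  g10: stuck-at-1, inverted output ✓; others ✗
  g11: none of the 3 fault types match ✗
Consistent faults: {g1 stuck-at-1, g1 inverted output, g2 stuck-at-1, g2 inverted output, g5 stuck-at-1, g5 inverted output, g6 stuck-at-1, g6 inverted output, g7 stuck-at-1, g7 inverted output, g8 stuck-at-0, g8 inverted output, g9 stuck-at-1, g9 inverted output, g10 stuck-at-1, g10 inverted output} — 16 in all.

16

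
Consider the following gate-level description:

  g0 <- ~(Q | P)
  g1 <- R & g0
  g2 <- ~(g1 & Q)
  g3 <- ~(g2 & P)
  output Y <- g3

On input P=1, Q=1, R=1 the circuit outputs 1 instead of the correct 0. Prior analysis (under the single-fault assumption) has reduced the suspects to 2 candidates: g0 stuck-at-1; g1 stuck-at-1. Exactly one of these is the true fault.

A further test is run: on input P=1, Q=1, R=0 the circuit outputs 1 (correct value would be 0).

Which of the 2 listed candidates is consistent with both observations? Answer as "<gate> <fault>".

Evaluate each candidate on input P=1, Q=1, R=0:
  g0 stuck-at-1: g0=1 [stuck-at-1], g1=0, g2=1, g3=0 → 0 — eliminated
  g1 stuck-at-1: g0=0, g1=1 [stuck-at-1], g2=0, g3=1 → 1 — matches
Only g1 stuck-at-1 reproduces the observed 1.

g1 stuck-at-1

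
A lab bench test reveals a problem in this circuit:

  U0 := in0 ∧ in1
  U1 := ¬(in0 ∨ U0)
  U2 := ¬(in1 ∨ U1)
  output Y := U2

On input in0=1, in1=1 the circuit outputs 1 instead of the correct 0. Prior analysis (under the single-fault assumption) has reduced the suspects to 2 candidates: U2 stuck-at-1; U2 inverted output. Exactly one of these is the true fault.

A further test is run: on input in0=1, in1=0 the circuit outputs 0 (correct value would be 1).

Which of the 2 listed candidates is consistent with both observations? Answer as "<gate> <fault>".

Evaluate each candidate on input in0=1, in1=0:
  U2 stuck-at-1: U0=0, U1=0, U2=1 [stuck-at-1] → 1 — eliminated
  U2 inverted output: U0=0, U1=0, U2=0 [inverted output] → 0 — matches
Only U2 inverted output reproduces the observed 0.

U2 inverted output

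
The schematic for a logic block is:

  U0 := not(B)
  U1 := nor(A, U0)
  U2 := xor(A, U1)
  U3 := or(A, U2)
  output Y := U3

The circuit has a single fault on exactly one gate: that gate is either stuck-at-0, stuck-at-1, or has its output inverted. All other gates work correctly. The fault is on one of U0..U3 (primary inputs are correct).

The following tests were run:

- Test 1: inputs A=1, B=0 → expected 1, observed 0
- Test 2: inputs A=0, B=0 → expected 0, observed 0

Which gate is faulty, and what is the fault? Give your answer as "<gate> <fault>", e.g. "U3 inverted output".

U3 stuck-at-0

Fault-free values for test 1 (A=1, B=0): U0=1, U1=0, U2=1, U3=1, giving Y=1. Observed 0.
Test 1: faults giving observed 0 are {U3 stuck-at-0, U3 inverted output}.
Test 2 (A=0, B=0): fault-free U0=1, U1=0, U2=0, U3=0 → 0; observed 0. Eliminates U3 inverted output.
Only U3 stuck-at-0 is consistent with every test.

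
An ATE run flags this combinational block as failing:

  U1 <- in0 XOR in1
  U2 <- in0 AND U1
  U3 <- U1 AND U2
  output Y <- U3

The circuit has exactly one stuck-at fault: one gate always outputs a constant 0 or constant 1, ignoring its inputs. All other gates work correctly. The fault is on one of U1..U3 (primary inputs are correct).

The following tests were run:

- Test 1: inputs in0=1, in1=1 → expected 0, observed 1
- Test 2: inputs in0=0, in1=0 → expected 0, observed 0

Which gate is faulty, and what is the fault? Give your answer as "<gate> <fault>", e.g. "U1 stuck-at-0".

Fault-free values for test 1 (in0=1, in1=1): U1=0, U2=0, U3=0, giving Y=0. Observed 1.
Test 1: faults giving observed 1 are {U1 stuck-at-1, U3 stuck-at-1}.
Test 2 (in0=0, in1=0): fault-free U1=0, U2=0, U3=0 → 0; observed 0. Eliminates U3 stuck-at-1.
Only U1 stuck-at-1 is consistent with every test.

U1 stuck-at-1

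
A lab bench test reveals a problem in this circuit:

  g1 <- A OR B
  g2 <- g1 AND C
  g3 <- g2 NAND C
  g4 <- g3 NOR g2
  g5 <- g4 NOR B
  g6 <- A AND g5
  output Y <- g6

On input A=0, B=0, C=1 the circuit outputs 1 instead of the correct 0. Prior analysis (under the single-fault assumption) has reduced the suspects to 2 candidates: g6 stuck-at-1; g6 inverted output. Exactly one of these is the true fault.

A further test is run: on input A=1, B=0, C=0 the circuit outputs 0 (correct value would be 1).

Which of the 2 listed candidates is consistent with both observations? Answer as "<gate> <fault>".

g6 inverted output

Evaluate each candidate on input A=1, B=0, C=0:
  g6 stuck-at-1: g1=1, g2=0, g3=1, g4=0, g5=1, g6=1 [stuck-at-1] → 1 — eliminated
  g6 inverted output: g1=1, g2=0, g3=1, g4=0, g5=1, g6=0 [inverted output] → 0 — matches
Only g6 inverted output reproduces the observed 0.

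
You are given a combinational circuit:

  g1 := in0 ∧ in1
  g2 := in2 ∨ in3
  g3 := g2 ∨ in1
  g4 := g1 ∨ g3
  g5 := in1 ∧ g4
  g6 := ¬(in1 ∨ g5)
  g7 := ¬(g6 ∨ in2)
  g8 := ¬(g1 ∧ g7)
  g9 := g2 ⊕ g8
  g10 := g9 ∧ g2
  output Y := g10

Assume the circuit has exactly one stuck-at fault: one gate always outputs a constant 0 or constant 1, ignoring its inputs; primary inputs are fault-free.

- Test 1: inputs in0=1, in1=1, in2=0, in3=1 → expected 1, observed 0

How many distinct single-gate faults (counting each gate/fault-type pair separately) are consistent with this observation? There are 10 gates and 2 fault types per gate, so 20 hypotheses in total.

7

Fault-free: g1=1, g2=1, g3=1, g4=1, g5=1, g6=0, g7=1, g8=0, g9=1, g10=1 → 1. Observed 0.
  g1: stuck-at-0 ✓; others ✗
  g2: stuck-at-0 ✓; others ✗
  g3: none of the 2 fault types match ✗
  g4: none of the 2 fault types match ✗
  g5: none of the 2 fault types match ✗
  g6: stuck-at-1 ✓; others ✗
  g7: stuck-at-0 ✓; others ✗
  g8: stuck-at-1 ✓; others ✗
  g9: stuck-at-0 ✓; others ✗
  g10: stuck-at-0 ✓; others ✗
Consistent faults: {g1 stuck-at-0, g2 stuck-at-0, g6 stuck-at-1, g7 stuck-at-0, g8 stuck-at-1, g9 stuck-at-0, g10 stuck-at-0} — 7 in all.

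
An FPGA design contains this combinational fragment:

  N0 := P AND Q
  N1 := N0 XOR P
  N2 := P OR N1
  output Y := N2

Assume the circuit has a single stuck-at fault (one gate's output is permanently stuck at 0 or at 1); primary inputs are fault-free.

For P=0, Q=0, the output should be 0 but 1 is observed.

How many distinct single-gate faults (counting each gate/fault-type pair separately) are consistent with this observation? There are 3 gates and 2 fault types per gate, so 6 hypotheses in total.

Fault-free: N0=0, N1=0, N2=0 → 0. Observed 1.
  N0 stuck-at-0: output 0 ✗
  N0 stuck-at-1: output 1 ✓
  N1 stuck-at-0: output 0 ✗
  N1 stuck-at-1: output 1 ✓
  N2 stuck-at-0: output 0 ✗
  N2 stuck-at-1: output 1 ✓
Consistent faults: {N0 stuck-at-1, N1 stuck-at-1, N2 stuck-at-1} — 3 in all.

3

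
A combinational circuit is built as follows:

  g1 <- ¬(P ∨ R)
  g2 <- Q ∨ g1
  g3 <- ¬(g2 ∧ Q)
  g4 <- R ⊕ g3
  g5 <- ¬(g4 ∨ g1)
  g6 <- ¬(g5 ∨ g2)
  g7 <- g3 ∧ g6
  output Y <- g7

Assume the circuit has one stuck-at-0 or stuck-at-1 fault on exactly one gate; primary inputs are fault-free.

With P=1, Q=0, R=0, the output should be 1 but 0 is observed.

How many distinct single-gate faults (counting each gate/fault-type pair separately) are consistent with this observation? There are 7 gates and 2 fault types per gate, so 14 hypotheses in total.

7

Fault-free: g1=0, g2=0, g3=1, g4=1, g5=0, g6=1, g7=1 → 1. Observed 0.
  g1 stuck-at-0: output 1 ✗
  g1 stuck-at-1: output 0 ✓
  g2 stuck-at-0: output 1 ✗
  g2 stuck-at-1: output 0 ✓
  g3 stuck-at-0: output 0 ✓
  g3 stuck-at-1: output 1 ✗
  g4 stuck-at-0: output 0 ✓
  g4 stuck-at-1: output 1 ✗
  g5 stuck-at-0: output 1 ✗
  g5 stuck-at-1: output 0 ✓
  g6 stuck-at-0: output 0 ✓
  g6 stuck-at-1: output 1 ✗
  g7 stuck-at-0: output 0 ✓
  g7 stuck-at-1: output 1 ✗
Consistent faults: {g1 stuck-at-1, g2 stuck-at-1, g3 stuck-at-0, g4 stuck-at-0, g5 stuck-at-1, g6 stuck-at-0, g7 stuck-at-0} — 7 in all.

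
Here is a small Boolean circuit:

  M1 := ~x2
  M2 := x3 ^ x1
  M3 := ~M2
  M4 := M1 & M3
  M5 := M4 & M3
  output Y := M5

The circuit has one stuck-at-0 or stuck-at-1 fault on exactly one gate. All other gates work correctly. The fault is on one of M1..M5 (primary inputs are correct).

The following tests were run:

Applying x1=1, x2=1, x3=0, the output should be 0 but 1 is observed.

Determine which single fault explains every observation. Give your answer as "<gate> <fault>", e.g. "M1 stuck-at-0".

M5 stuck-at-1

Fault-free values for test 1 (x1=1, x2=1, x3=0): M1=0, M2=1, M3=0, M4=0, M5=0, giving Y=0. Observed 1.
Test 1: faults giving observed 1 are {M5 stuck-at-1}.
Only M5 stuck-at-1 is consistent with every test.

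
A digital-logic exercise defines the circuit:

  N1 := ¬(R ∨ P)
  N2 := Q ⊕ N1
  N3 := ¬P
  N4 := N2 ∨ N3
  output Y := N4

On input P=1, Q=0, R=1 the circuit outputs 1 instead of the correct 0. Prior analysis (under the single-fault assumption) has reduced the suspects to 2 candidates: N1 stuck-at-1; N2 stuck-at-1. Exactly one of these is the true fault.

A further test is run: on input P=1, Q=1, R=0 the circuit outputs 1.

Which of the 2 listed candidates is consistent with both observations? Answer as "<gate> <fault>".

N2 stuck-at-1

Evaluate each candidate on input P=1, Q=1, R=0:
  N1 stuck-at-1: N1=1 [stuck-at-1], N2=0, N3=0, N4=0 → 0 — eliminated
  N2 stuck-at-1: N1=0, N2=1 [stuck-at-1], N3=0, N4=1 → 1 — matches
Only N2 stuck-at-1 reproduces the observed 1.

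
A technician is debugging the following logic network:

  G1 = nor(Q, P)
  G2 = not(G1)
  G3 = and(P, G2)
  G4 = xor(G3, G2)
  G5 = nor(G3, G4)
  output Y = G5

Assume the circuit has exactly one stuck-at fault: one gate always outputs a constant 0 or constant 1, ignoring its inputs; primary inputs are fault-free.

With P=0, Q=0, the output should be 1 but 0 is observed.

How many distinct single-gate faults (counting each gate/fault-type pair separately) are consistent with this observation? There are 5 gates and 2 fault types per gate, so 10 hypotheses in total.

5

Fault-free: G1=1, G2=0, G3=0, G4=0, G5=1 → 1. Observed 0.
  G1 stuck-at-0: output 0 ✓
  G1 stuck-at-1: output 1 ✗
  G2 stuck-at-0: output 1 ✗
  G2 stuck-at-1: output 0 ✓
  G3 stuck-at-0: output 1 ✗
  G3 stuck-at-1: output 0 ✓
  G4 stuck-at-0: output 1 ✗
  G4 stuck-at-1: output 0 ✓
  G5 stuck-at-0: output 0 ✓
  G5 stuck-at-1: output 1 ✗
Consistent faults: {G1 stuck-at-0, G2 stuck-at-1, G3 stuck-at-1, G4 stuck-at-1, G5 stuck-at-0} — 5 in all.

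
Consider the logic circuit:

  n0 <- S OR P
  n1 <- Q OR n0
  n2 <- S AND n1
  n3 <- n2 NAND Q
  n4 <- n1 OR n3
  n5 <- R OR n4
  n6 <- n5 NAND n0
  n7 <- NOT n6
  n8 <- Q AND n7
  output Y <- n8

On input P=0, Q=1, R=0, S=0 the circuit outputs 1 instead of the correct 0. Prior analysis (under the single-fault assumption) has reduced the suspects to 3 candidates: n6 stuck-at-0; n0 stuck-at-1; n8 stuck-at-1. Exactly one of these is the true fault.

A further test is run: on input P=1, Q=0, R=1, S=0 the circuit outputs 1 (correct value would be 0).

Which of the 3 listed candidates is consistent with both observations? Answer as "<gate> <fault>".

n8 stuck-at-1

Evaluate each candidate on input P=1, Q=0, R=1, S=0:
  n6 stuck-at-0: n0=1, n1=1, n2=0, n3=1, n4=1, n5=1, n6=0 [stuck-at-0], n7=1, n8=0 → 0 — eliminated
  n0 stuck-at-1: n0=1 [stuck-at-1], n1=1, n2=0, n3=1, n4=1, n5=1, n6=0, n7=1, n8=0 → 0 — eliminated
  n8 stuck-at-1: n0=1, n1=1, n2=0, n3=1, n4=1, n5=1, n6=0, n7=1, n8=1 [stuck-at-1] → 1 — matches
Only n8 stuck-at-1 reproduces the observed 1.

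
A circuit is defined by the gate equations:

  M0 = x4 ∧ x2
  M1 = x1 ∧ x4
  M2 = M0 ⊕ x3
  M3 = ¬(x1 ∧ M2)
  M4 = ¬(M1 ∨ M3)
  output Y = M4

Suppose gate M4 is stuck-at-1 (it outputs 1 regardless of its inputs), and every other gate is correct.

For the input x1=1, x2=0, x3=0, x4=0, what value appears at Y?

Propagate with M4 forced: M0=0, M1=0, M2=0, M3=1, M4=1 [stuck-at-1].
So Y = 1. (Without the fault it would be 0.)

1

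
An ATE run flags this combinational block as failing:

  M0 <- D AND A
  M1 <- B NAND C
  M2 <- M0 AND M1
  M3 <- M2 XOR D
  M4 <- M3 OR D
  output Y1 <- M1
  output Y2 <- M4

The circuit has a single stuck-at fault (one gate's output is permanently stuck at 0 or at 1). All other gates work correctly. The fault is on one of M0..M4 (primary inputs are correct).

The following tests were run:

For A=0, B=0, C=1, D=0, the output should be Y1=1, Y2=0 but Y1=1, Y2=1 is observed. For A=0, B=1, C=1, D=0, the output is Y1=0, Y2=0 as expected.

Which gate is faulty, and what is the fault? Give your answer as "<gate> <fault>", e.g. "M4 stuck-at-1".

Fault-free values for test 1 (A=0, B=0, C=1, D=0): M0=0, M1=1, M2=0, M3=0, M4=0, giving Y1=1, Y2=0. Observed Y1=1, Y2=1.
Test 1: faults giving observed Y1=1, Y2=1 are {M0 stuck-at-1, M2 stuck-at-1, M3 stuck-at-1, M4 stuck-at-1}.
Test 2 (A=0, B=1, C=1, D=0): fault-free M0=0, M1=0, M2=0, M3=0, M4=0 → Y1=0, Y2=0; observed Y1=0, Y2=0. Eliminates M2 stuck-at-1, M3 stuck-at-1, M4 stuck-at-1.
Only M0 stuck-at-1 is consistent with every test.

M0 stuck-at-1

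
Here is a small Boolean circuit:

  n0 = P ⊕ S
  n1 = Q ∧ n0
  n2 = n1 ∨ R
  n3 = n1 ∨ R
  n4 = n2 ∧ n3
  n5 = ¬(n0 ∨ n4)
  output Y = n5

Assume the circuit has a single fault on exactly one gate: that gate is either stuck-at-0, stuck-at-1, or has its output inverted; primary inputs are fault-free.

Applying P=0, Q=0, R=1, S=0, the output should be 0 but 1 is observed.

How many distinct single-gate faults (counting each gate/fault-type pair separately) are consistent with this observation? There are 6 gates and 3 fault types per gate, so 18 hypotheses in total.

8

Fault-free: n0=0, n1=0, n2=1, n3=1, n4=1, n5=0 → 0. Observed 1.
  n0: none of the 3 fault types match ✗
  n1: none of the 3 fault types match ✗
  n2: stuck-at-0, inverted output ✓; others ✗
  n3: stuck-at-0, inverted output ✓; others ✗
  n4: stuck-at-0, inverted output ✓; others ✗
  n5: stuck-at-1, inverted output ✓; others ✗
Consistent faults: {n2 stuck-at-0, n2 inverted output, n3 stuck-at-0, n3 inverted output, n4 stuck-at-0, n4 inverted output, n5 stuck-at-1, n5 inverted output} — 8 in all.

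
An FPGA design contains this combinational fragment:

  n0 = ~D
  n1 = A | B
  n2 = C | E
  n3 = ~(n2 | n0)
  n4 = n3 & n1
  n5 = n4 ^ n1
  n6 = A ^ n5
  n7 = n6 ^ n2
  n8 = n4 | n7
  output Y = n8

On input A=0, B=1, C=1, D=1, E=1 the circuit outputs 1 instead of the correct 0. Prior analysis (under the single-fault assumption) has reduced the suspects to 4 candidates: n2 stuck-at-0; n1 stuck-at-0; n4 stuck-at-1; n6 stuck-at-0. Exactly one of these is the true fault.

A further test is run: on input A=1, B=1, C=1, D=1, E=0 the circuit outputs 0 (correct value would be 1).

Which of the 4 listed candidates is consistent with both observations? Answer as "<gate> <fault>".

n1 stuck-at-0

Evaluate each candidate on input A=1, B=1, C=1, D=1, E=0:
  n2 stuck-at-0: n0=0, n1=1, n2=0 [stuck-at-0], n3=1, n4=1, n5=0, n6=1, n7=1, n8=1 → 1 — eliminated
  n1 stuck-at-0: n0=0, n1=0 [stuck-at-0], n2=1, n3=0, n4=0, n5=0, n6=1, n7=0, n8=0 → 0 — matches
  n4 stuck-at-1: n0=0, n1=1, n2=1, n3=0, n4=1 [stuck-at-1], n5=0, n6=1, n7=0, n8=1 → 1 — eliminated
  n6 stuck-at-0: n0=0, n1=1, n2=1, n3=0, n4=0, n5=1, n6=0 [stuck-at-0], n7=1, n8=1 → 1 — eliminated
Only n1 stuck-at-0 reproduces the observed 0.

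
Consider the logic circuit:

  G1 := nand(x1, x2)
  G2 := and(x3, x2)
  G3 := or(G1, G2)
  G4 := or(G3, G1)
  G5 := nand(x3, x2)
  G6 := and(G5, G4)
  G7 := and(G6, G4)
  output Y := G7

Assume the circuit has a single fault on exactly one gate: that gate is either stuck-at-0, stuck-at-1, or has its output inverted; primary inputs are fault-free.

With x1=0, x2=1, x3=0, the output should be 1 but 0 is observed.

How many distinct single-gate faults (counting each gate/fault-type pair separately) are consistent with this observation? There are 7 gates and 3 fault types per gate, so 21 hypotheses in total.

10

Fault-free: G1=1, G2=0, G3=1, G4=1, G5=1, G6=1, G7=1 → 1. Observed 0.
  G1: stuck-at-0, inverted output ✓; others ✗
  G2: none of the 3 fault types match ✗
  G3: none of the 3 fault types match ✗
  G4: stuck-at-0, inverted output ✓; others ✗
  G5: stuck-at-0, inverted output ✓; others ✗
  G6: stuck-at-0, inverted output ✓; others ✗
  G7: stuck-at-0, inverted output ✓; others ✗
Consistent faults: {G1 stuck-at-0, G1 inverted output, G4 stuck-at-0, G4 inverted output, G5 stuck-at-0, G5 inverted output, G6 stuck-at-0, G6 inverted output, G7 stuck-at-0, G7 inverted output} — 10 in all.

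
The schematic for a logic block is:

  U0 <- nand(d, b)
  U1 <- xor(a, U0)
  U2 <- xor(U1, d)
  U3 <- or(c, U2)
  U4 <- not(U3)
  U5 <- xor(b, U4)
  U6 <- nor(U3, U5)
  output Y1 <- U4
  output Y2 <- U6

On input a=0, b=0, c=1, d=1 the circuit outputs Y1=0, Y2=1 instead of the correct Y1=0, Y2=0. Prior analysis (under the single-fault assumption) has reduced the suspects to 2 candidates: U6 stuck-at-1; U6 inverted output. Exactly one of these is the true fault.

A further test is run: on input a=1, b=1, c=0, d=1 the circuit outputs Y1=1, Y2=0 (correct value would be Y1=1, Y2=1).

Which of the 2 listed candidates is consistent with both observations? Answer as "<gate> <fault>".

Evaluate each candidate on input a=1, b=1, c=0, d=1:
  U6 stuck-at-1: U0=0, U1=1, U2=0, U3=0, U4=1, U5=0, U6=1 [stuck-at-1] → Y1=1, Y2=1 — eliminated
  U6 inverted output: U0=0, U1=1, U2=0, U3=0, U4=1, U5=0, U6=0 [inverted output] → Y1=1, Y2=0 — matches
Only U6 inverted output reproduces the observed Y1=1, Y2=0.

U6 inverted output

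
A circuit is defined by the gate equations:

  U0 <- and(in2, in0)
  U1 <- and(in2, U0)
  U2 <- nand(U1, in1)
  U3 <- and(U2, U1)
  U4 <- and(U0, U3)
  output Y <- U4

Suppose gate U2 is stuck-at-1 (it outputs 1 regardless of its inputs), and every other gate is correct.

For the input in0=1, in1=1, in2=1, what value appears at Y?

Propagate with U2 forced: U0=1, U1=1, U2=1 [stuck-at-1], U3=1, U4=1.
So Y = 1. (Without the fault it would be 0.)

1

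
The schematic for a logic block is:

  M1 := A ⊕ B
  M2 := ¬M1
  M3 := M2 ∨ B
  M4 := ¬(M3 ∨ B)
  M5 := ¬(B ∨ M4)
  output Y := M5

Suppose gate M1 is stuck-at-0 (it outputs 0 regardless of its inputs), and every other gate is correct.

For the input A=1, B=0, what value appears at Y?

1

Propagate with M1 forced: M1=0 [stuck-at-0], M2=1, M3=1, M4=0, M5=1.
So Y = 1. (Without the fault it would be 0.)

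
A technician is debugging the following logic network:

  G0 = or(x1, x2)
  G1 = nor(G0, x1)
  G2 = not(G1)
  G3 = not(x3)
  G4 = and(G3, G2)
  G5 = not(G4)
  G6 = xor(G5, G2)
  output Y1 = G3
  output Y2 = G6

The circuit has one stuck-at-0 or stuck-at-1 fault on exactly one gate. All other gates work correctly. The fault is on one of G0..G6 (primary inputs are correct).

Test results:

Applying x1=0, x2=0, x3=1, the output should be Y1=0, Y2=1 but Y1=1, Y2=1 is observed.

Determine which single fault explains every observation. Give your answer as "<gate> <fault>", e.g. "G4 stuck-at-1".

G3 stuck-at-1

Fault-free values for test 1 (x1=0, x2=0, x3=1): G0=0, G1=1, G2=0, G3=0, G4=0, G5=1, G6=1, giving Y1=0, Y2=1. Observed Y1=1, Y2=1.
Test 1: faults giving observed Y1=1, Y2=1 are {G3 stuck-at-1}.
Only G3 stuck-at-1 is consistent with every test.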